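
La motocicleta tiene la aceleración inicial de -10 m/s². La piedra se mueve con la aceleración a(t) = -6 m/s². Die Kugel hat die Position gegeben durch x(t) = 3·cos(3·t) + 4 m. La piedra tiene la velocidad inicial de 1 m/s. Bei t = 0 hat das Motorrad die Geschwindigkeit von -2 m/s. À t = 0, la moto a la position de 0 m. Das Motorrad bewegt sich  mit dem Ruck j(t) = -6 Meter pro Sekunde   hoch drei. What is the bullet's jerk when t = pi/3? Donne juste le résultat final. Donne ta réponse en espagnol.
La respuesta es 0.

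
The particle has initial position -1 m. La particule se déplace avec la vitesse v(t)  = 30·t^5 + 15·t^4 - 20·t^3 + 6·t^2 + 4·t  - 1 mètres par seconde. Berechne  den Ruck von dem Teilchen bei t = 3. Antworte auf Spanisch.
Debemos derivar nuestra ecuación de la velocidad v(t) = 30·t^5 + 15·t^4 - 20·t^3 + 6·t^2 + 4·t - 1 2 veces. Tomando d/dt de v(t), encontramos a(t) = 150·t^4 + 60·t^3 - 60·t^2 + 12·t + 4. Derivando la aceleración, obtenemos la sacudida: j(t) = 600·t^3 + 180·t^2 - 120·t + 12. Tenemos la sacudida j(t) = 600·t^3 + 180·t^2 - 120·t + 12. Sustituyendo t = 3: j(3) = 17472.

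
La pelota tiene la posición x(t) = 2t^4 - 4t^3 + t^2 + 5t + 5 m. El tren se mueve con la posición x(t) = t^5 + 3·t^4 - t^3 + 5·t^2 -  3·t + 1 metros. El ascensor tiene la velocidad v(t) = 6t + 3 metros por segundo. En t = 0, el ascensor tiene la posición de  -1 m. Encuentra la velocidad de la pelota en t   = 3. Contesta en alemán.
Um dies zu lösen, müssen wir 1 Ableitung unserer Gleichung für die Position x(t) = 2·t^4 - 4·t^3 + t^2 + 5·t + 5 nehmen. Durch Ableiten von der Position erhalten wir die Geschwindigkeit: v(t) = 8·t^3 - 12·t^2 + 2·t + 5. Wir haben die Geschwindigkeit v(t) = 8·t^3 - 12·t^2 + 2·t + 5. Durch Einsetzen von t = 3: v(3) = 119.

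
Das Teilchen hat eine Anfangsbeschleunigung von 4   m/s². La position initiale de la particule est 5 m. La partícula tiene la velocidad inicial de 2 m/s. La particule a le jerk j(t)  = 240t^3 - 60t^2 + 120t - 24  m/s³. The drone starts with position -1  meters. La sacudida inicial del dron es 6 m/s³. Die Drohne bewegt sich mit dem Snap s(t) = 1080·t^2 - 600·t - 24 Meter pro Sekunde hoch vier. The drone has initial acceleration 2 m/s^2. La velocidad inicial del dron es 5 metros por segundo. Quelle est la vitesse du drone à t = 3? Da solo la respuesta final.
La vitesse à t = 3 est v = 2279.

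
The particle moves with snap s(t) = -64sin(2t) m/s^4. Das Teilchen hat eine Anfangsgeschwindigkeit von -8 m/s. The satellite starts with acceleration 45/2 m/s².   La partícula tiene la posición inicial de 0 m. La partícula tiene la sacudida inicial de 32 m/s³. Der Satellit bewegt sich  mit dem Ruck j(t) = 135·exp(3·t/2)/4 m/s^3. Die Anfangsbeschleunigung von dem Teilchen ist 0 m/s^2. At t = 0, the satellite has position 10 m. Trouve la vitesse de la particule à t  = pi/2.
Pour résoudre ceci, nous devons prendre 3 intégrales de notre équation du snap s(t) = -64·sin(2·t). La primitive du snap, avec j(0) = 32, donne le jerk: j(t) = 32·cos(2·t). L'intégrale du jerk est l'accélération. En utilisant a(0) = 0, nous obtenons a(t) = 16·sin(2·t). L'intégrale de l'accélération est la vitesse. En utilisant v(0) = -8, nous obtenons v(t) = -8·cos(2·t). Nous avons la vitesse v(t) = -8·cos(2·t). En substituant t = pi/2: v(pi/2) = 8.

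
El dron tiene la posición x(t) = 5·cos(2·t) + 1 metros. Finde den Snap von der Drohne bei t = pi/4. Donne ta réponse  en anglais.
We must differentiate our position equation x(t) = 5·cos(2·t) + 1 4 times. The derivative of position gives velocity: v(t) = -10·sin(2·t). The derivative of velocity gives acceleration: a(t) = -20·cos(2·t). The derivative of acceleration gives jerk: j(t) = 40·sin(2·t). Differentiating jerk, we get snap: s(t) = 80·cos(2·t). We have snap s(t) = 80·cos(2·t). Substituting t = pi/4: s(pi/4) = 0.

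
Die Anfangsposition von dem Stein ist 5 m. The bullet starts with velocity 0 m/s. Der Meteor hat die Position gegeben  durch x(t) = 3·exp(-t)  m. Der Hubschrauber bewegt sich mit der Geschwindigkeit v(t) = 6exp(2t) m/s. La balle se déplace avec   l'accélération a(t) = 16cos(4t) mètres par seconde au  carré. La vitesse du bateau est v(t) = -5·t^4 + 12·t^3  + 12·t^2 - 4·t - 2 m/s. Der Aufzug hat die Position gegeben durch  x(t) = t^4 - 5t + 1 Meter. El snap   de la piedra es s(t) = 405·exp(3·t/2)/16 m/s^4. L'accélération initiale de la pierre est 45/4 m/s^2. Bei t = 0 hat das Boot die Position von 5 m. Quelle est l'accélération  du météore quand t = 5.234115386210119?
Nous devons dériver notre équation de la position x(t) = 3·exp(-t) 2 fois. La dérivée de la position donne la vitesse: v(t) = -3·exp(-t). En dérivant la vitesse, nous obtenons l'accélération: a(t) = 3·exp(-t). En utilisant a(t) = 3·exp(-t) et en substituant t = 5.234115386210119, nous trouvons a = 0.0159946162531816.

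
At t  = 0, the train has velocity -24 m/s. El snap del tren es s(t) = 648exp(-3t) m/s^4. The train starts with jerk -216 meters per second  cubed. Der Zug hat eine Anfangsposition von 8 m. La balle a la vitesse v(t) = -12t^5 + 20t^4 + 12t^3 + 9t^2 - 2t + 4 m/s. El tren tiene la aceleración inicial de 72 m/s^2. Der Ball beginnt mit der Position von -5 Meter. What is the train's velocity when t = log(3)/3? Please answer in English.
Starting from snap s(t) = 648·exp(-3·t), we take 3 integrals. Taking ∫s(t)dt and applying j(0) = -216, we find j(t) = -216·exp(-3·t). The integral of jerk is acceleration. Using a(0) = 72, we get a(t) = 72·exp(-3·t). The antiderivative of acceleration, with v(0) = -24, gives velocity: v(t) = -24·exp(-3·t). We have velocity v(t) = -24·exp(-3·t). Substituting t = log(3)/3: v(log(3)/3) = -8.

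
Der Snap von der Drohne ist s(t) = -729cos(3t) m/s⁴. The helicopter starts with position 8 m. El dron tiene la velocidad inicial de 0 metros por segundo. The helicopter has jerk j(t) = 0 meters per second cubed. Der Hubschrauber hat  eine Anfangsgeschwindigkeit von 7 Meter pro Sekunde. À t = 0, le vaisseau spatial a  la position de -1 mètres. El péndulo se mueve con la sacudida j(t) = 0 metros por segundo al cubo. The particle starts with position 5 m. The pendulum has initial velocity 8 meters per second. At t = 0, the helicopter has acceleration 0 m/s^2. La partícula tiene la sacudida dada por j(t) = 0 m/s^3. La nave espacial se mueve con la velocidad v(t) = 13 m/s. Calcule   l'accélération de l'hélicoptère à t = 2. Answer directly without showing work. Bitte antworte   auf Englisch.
a(2) = 0.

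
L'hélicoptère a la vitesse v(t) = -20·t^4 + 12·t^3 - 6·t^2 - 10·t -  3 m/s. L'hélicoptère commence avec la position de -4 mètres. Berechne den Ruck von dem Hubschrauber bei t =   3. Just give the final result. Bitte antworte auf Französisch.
Le jerk à t = 3 est j = -1956.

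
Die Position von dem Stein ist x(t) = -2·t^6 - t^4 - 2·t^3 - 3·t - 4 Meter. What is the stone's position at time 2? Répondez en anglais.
Using x(t) = -2·t^6 - t^4 - 2·t^3 - 3·t - 4 and substituting t = 2, we find x = -170.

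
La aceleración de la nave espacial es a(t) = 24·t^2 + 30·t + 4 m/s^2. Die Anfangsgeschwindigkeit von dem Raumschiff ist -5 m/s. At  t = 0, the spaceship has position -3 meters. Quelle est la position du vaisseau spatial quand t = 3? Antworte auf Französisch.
Nous devons trouver l'intégrale de notre équation de l'accélération a(t) = 24·t^2 + 30·t + 4 2 fois. La primitive de l'accélération est la vitesse. En utilisant v(0) = -5, nous obtenons v(t) = 8·t^3 + 15·t^2 + 4·t - 5. En intégrant la vitesse et en utilisant la condition initiale x(0) = -3, nous obtenons x(t) = 2·t^4 + 5·t^3 + 2·t^2 - 5·t - 3. De l'équation de la position x(t) = 2·t^4 + 5·t^3 + 2·t^2 - 5·t - 3, nous substituons t = 3 pour obtenir x = 297.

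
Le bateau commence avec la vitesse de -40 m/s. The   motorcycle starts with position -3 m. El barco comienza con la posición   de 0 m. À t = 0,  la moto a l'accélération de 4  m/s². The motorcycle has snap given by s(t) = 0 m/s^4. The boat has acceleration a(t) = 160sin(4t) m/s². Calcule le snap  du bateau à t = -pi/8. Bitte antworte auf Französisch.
Pour résoudre ceci, nous devons prendre 2 dérivées de notre équation de l'accélération a(t) = 160·sin(4·t). En dérivant l'accélération, nous obtenons le jerk: j(t) = 640·cos(4·t). En dérivant le jerk, nous obtenons le snap: s(t) = -2560·sin(4·t). En utilisant s(t) = -2560·sin(4·t) et en substituant t = -pi/8, nous trouvons s = 2560.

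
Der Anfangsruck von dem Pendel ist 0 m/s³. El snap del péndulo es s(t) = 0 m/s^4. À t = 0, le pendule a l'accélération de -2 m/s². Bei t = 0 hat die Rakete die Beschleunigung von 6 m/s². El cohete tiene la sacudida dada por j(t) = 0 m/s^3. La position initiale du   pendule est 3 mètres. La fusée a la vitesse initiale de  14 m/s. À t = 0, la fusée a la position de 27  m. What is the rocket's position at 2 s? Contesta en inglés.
To solve this, we need to take 3 integrals of our jerk equation j(t) = 0. Finding the integral of j(t) and using a(0) = 6: a(t) = 6. Taking ∫a(t)dt and applying v(0) = 14, we find v(t) = 6·t + 14. The integral of velocity, with x(0) = 27, gives position: x(t) = 3·t^2 + 14·t + 27. Using x(t) = 3·t^2 + 14·t + 27 and substituting t = 2, we find x = 67.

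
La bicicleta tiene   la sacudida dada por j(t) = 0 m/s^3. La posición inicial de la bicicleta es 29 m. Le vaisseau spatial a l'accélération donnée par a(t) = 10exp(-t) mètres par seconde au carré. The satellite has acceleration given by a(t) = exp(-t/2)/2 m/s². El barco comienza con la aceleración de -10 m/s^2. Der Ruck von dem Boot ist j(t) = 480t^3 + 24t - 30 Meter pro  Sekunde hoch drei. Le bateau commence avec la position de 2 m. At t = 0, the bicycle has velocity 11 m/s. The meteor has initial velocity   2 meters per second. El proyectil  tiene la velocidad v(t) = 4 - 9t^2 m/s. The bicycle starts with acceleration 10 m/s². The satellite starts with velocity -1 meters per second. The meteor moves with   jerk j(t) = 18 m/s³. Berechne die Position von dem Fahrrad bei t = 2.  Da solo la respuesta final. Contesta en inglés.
At t = 2, x = 71.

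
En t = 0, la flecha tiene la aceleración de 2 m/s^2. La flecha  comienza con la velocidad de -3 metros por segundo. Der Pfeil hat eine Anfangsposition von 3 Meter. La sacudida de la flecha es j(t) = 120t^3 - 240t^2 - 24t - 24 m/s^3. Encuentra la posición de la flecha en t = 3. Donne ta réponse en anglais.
To solve this, we need to take 3 antiderivatives of our jerk equation j(t) = 120·t^3 - 240·t^2 - 24·t - 24. Taking ∫j(t)dt and applying a(0) = 2, we find a(t) = 30·t^4 - 80·t^3 - 12·t^2 - 24·t + 2. The integral of acceleration is velocity. Using v(0) = -3, we get v(t) = 6·t^5 - 20·t^4 - 4·t^3 - 12·t^2 + 2·t - 3. Taking ∫v(t)dt and applying x(0) = 3, we find x(t) = t^6 - 4·t^5 - t^4 - 4·t^3 + t^2 - 3·t + 3. Using x(t) = t^6 - 4·t^5 - t^4 - 4·t^3 + t^2 - 3·t + 3 and substituting t = 3, we find x = -429.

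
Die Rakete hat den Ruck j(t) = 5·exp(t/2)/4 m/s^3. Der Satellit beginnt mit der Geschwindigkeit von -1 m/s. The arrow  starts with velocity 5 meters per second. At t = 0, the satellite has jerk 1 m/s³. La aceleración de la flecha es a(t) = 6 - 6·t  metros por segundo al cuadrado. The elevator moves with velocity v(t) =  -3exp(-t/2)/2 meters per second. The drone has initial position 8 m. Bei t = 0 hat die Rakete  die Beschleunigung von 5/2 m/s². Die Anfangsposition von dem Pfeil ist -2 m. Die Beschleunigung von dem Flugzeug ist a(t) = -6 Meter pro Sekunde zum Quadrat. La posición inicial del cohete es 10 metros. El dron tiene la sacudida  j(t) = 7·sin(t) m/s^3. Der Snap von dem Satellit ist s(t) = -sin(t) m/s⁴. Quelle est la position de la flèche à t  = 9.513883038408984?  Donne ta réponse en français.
Nous devons trouver l'intégrale de notre équation de l'accélération a(t) = 6 - 6·t 2 fois. L'intégrale de l'accélération, avec v(0) = 5, donne la vitesse: v(t) = -3·t^2 + 6·t + 5. En prenant ∫v(t)dt et en appliquant x(0) = -2, nous trouvons x(t) = -t^3 + 3·t^2 + 5·t - 2. Nous avons la position x(t) = -t^3 + 3·t^2 + 5·t - 2. En substituant t = 9.513883038408984: x(9.513883038408984) = -544.028001781939.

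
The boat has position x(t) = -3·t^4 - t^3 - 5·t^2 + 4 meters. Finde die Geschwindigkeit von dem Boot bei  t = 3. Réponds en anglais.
Starting from position x(t) = -3·t^4 - t^3 - 5·t^2 + 4, we take 1 derivative. Differentiating position, we get velocity: v(t) = -12·t^3 - 3·t^2 - 10·t. Using v(t) = -12·t^3 - 3·t^2 - 10·t and substituting t = 3, we find v = -381.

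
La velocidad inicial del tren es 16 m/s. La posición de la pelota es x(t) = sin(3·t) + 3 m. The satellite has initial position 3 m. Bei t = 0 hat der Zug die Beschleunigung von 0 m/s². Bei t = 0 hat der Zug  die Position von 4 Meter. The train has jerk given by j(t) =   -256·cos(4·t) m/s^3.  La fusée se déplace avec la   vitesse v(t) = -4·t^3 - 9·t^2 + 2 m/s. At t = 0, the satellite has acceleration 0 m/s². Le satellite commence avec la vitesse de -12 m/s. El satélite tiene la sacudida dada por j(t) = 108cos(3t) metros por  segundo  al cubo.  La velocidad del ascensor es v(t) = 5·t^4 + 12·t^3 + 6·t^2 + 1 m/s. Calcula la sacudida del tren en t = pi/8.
De la ecuación de la sacudida j(t) = -256·cos(4·t), sustituimos t = pi/8 para obtener j = 0.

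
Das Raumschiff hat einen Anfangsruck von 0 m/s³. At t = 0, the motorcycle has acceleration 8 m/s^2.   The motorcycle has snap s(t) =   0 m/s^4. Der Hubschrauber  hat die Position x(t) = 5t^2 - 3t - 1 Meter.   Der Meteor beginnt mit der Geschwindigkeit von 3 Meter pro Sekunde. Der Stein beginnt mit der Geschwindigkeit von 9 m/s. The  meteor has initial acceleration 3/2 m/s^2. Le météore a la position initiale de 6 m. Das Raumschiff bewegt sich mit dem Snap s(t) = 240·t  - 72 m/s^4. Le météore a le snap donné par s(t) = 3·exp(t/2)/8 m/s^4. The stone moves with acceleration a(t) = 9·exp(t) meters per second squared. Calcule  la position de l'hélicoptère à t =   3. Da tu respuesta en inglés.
From the given position equation x(t) = 5·t^2 - 3·t - 1, we substitute t = 3 to get x = 35.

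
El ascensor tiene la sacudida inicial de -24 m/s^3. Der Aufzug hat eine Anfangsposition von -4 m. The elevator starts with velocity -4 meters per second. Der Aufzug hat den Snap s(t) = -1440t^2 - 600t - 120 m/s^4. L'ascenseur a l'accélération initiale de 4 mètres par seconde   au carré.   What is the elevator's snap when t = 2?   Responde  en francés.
En utilisant s(t) = -1440·t^2 - 600·t - 120 et en substituant t = 2, nous trouvons s = -7080.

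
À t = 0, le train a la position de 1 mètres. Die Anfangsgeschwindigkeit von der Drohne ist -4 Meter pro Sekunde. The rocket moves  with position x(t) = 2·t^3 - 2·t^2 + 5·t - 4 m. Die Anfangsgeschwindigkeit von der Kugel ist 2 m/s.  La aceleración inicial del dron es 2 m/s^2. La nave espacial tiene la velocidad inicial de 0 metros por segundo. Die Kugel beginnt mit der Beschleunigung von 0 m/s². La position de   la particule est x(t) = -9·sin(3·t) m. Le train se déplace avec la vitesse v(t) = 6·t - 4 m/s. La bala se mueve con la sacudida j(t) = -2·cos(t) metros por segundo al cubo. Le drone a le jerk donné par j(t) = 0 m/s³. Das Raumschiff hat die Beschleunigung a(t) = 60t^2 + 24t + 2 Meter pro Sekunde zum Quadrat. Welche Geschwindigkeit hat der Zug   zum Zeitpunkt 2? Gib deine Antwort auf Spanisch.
De la ecuación de la velocidad v(t) = 6·t - 4, sustituimos t = 2 para obtener v = 8.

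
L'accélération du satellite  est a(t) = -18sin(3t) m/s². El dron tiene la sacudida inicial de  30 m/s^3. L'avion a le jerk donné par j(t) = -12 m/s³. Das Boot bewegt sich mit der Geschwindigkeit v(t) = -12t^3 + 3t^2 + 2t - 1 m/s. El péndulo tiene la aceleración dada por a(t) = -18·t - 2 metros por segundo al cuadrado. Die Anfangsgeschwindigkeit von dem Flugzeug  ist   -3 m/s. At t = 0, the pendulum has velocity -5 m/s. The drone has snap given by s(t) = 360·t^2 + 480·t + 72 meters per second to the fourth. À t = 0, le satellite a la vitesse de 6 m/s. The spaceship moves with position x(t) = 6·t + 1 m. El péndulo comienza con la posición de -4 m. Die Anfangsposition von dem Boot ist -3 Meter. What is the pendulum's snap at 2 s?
We must differentiate our acceleration equation a(t) = -18·t - 2 2 times. The derivative of acceleration gives jerk: j(t) = -18. Taking d/dt of j(t), we find s(t) = 0. From the given snap equation s(t) = 0, we substitute t = 2 to get s = 0.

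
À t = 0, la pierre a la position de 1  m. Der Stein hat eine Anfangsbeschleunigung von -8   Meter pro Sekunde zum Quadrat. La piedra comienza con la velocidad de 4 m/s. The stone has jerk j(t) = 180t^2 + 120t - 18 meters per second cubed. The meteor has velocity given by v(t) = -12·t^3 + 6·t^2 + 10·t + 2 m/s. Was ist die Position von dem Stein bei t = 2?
Wir müssen unsere Gleichung für den Ruck j(t) = 180·t^2 + 120·t - 18 3-mal integrieren. Die Stammfunktion von dem Ruck ist die Beschleunigung. Mit a(0) = -8 erhalten wir a(t) = 60·t^3 + 60·t^2 - 18·t - 8. Mit ∫a(t)dt und Anwendung von v(0) = 4, finden wir v(t) = 15·t^4 + 20·t^3 - 9·t^2 - 8·t + 4. Durch Integration von der Geschwindigkeit und Verwendung der Anfangsbedingung x(0) = 1, erhalten wir x(t) = 3·t^5 + 5·t^4 - 3·t^3 - 4·t^2 + 4·t + 1. Mit x(t) = 3·t^5 + 5·t^4 - 3·t^3 - 4·t^2 + 4·t + 1 und Einsetzen von t = 2, finden wir x = 145.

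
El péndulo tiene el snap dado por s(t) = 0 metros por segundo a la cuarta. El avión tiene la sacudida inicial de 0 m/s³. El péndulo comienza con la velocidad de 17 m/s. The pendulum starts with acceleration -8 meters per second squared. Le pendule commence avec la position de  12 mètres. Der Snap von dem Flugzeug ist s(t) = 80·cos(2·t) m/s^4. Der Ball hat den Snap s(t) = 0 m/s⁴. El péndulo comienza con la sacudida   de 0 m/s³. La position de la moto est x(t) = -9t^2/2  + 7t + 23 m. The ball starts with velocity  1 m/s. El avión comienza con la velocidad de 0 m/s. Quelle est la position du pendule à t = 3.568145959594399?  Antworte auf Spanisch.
Para resolver esto, necesitamos tomar 4 integrales de nuestra ecuación del snap s(t) = 0. Integrando el snap y usando la condición inicial j(0) = 0, obtenemos j(t) = 0. La antiderivada de la sacudida es la aceleración. Usando a(0) = -8, obtenemos a(t) = -8. Tomando ∫a(t)dt y aplicando v(0) = 17, encontramos v(t) = 17 - 8·t. La integral de la velocidad, con x(0) = 12, da la posición: x(t) = -4·t^2 + 17·t + 12. Tenemos la posición x(t) = -4·t^2 + 17·t + 12. Sustituyendo t = 3.568145959594399: x(3.568145959594399) = 21.7318189572254.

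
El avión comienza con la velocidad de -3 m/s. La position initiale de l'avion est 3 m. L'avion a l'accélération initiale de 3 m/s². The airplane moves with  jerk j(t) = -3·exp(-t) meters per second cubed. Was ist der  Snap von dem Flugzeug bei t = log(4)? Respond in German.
Um dies zu lösen, müssen wir 1 Ableitung unserer Gleichung für den Ruck j(t) = -3·exp(-t) nehmen. Die Ableitung von dem Ruck ergibt den Snap: s(t) = 3·exp(-t). Wir haben den Snap s(t) = 3·exp(-t). Durch Einsetzen von t = log(4): s(log(4)) = 3/4.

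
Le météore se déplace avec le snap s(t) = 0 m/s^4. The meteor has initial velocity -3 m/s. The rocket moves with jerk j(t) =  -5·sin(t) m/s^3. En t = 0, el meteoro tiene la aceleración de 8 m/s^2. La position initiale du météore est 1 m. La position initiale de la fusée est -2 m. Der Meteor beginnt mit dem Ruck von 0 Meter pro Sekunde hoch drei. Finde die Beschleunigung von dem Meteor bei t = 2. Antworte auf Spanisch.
Para resolver esto, necesitamos tomar 2 integrales de nuestra ecuación del snap s(t) = 0. Integrando el snap y usando la condición inicial j(0) = 0, obtenemos j(t) = 0. La antiderivada de la sacudida es la aceleración. Usando a(0) = 8, obtenemos a(t) = 8. Usando a(t) = 8 y sustituyendo t = 2, encontramos a = 8.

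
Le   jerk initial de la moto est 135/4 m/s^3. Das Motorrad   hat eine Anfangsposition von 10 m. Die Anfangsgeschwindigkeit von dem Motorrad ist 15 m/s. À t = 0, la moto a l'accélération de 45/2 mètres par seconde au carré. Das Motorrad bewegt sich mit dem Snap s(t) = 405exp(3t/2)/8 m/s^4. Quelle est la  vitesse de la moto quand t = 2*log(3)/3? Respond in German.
Ausgehend von dem Snap s(t) = 405·exp(3·t/2)/8, nehmen wir 3 Stammfunktionen. Mit ∫s(t)dt und Anwendung von j(0) = 135/4, finden wir j(t) = 135·exp(3·t/2)/4. Durch Integration von dem Ruck und Verwendung der Anfangsbedingung a(0) = 45/2, erhalten wir a(t) = 45·exp(3·t/2)/2. Mit ∫a(t)dt und Anwendung von v(0) = 15, finden wir v(t) = 15·exp(3·t/2). Wir haben die Geschwindigkeit v(t) = 15·exp(3·t/2). Durch Einsetzen von t = 2*log(3)/3: v(2*log(3)/3) = 45.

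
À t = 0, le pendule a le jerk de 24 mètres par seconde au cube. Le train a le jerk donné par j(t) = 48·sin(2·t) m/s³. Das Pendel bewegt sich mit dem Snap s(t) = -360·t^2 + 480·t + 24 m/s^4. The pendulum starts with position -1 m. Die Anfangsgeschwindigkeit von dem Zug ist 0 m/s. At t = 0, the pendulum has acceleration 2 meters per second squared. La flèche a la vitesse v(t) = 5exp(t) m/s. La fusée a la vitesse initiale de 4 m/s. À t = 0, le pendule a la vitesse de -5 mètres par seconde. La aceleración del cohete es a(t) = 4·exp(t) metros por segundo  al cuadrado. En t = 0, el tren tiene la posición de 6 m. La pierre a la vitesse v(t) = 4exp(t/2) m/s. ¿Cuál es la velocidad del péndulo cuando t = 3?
Debemos encontrar la antiderivada de nuestra ecuación del snap s(t) = -360·t^2 + 480·t + 24 3 veces. Integrando el snap y usando la condición inicial j(0) = 24, obtenemos j(t) = -120·t^3 + 240·t^2 + 24·t + 24. La integral de la sacudida es la aceleración. Usando a(0) = 2, obtenemos a(t) = -30·t^4 + 80·t^3 + 12·t^2 + 24·t + 2. Tomando ∫a(t)dt y aplicando v(0) = -5, encontramos v(t) = -6·t^5 + 20·t^4 + 4·t^3 + 12·t^2 + 2·t - 5. Usando v(t) = -6·t^5 + 20·t^4 + 4·t^3 + 12·t^2 + 2·t - 5 y sustituyendo t = 3, encontramos v = 379.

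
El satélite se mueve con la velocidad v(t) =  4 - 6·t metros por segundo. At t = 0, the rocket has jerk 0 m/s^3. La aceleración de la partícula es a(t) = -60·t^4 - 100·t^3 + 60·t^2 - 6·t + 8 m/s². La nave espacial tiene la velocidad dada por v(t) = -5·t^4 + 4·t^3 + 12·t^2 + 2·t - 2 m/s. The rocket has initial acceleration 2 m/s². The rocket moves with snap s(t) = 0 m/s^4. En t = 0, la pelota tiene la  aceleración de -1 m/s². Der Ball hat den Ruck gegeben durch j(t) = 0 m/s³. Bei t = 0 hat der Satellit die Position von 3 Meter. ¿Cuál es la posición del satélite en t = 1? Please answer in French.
En partant de la vitesse v(t) = 4 - 6·t, nous prenons 1 primitive. La primitive de la vitesse est la position. En utilisant x(0) = 3, nous obtenons x(t) = -3·t^2 + 4·t + 3. De l'équation de la position x(t) = -3·t^2 + 4·t + 3, nous substituons t = 1 pour obtenir x = 4.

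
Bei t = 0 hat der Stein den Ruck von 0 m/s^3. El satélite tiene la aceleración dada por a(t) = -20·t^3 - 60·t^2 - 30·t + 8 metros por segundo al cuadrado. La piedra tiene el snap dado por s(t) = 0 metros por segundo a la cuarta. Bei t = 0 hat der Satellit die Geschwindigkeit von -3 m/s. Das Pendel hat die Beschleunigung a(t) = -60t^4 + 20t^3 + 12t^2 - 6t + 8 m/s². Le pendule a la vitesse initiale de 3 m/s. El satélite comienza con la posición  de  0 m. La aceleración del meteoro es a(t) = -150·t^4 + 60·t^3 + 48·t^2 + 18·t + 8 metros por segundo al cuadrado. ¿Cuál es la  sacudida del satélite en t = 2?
Debemos derivar nuestra ecuación de la aceleración a(t) = -20·t^3 - 60·t^2 - 30·t + 8 1 vez. La derivada de la aceleración da la sacudida: j(t) = -60·t^2 - 120·t - 30. Tenemos la sacudida j(t) = -60·t^2 - 120·t - 30. Sustituyendo t = 2: j(2) = -510.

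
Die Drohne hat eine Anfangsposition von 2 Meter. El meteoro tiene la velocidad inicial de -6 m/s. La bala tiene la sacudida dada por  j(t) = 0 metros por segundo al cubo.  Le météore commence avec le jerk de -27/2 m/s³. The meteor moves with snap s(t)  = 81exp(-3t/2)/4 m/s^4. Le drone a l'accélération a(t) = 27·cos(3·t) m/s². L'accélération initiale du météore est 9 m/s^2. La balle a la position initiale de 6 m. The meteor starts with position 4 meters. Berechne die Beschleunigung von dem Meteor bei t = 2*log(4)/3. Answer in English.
Starting from snap s(t) = 81·exp(-3·t/2)/4, we take 2 antiderivatives. Taking ∫s(t)dt and applying j(0) = -27/2, we find j(t) = -27·exp(-3·t/2)/2. Integrating jerk and using the initial condition a(0) = 9, we get a(t) = 9·exp(-3·t/2). We have acceleration a(t) = 9·exp(-3·t/2). Substituting t = 2*log(4)/3: a(2*log(4)/3) = 9/4.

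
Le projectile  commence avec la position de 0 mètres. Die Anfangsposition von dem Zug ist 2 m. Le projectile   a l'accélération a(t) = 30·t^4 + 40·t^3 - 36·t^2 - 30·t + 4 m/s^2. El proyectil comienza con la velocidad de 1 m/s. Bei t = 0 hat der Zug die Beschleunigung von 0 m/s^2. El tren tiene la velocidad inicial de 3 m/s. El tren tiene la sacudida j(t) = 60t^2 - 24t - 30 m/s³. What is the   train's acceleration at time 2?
Starting from jerk j(t) = 60·t^2 - 24·t - 30, we take 1 antiderivative. The integral of jerk, with a(0) = 0, gives acceleration: a(t) = 2·t·(10·t^2 - 6·t - 15). We have acceleration a(t) = 2·t·(10·t^2 - 6·t - 15). Substituting t = 2: a(2) = 52.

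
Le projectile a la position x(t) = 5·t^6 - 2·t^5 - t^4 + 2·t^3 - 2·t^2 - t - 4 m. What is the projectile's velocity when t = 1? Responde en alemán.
Wir müssen unsere Gleichung für die Position x(t) = 5·t^6 - 2·t^5 - t^4 + 2·t^3 - 2·t^2 - t - 4 1-mal ableiten. Die Ableitung von der Position ergibt die Geschwindigkeit: v(t) = 30·t^5 - 10·t^4 - 4·t^3 + 6·t^2 - 4·t - 1. Aus der Gleichung für die Geschwindigkeit v(t) = 30·t^5 - 10·t^4 - 4·t^3 + 6·t^2 - 4·t - 1, setzen wir t = 1 ein und erhalten v = 17.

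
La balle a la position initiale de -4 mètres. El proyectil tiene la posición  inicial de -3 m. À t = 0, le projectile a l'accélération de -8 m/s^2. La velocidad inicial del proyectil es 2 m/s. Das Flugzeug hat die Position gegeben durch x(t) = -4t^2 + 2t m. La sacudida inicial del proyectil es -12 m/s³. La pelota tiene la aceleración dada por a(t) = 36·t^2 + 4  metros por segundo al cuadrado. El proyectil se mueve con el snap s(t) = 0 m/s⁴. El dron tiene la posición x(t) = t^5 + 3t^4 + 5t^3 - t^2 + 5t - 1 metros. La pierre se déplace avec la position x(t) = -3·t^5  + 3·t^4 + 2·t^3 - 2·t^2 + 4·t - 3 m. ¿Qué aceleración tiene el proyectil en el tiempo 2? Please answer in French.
Nous devons intégrer notre équation du snap s(t) = 0 2 fois. En prenant ∫s(t)dt et en appliquant j(0) = -12, nous trouvons j(t) = -12. La primitive du jerk, avec a(0) = -8, donne l'accélération: a(t) = -12·t - 8. Nous avons l'accélération a(t) = -12·t - 8. En substituant t = 2: a(2) = -32.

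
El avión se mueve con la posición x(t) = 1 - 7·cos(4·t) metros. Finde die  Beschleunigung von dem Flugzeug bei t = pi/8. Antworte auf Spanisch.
Para resolver esto, necesitamos tomar 2 derivadas de nuestra ecuación de la posición x(t) = 1 - 7·cos(4·t). Tomando d/dt de x(t), encontramos v(t) = 28·sin(4·t). Derivando la velocidad, obtenemos la aceleración: a(t) = 112·cos(4·t). De la ecuación de la aceleración a(t) = 112·cos(4·t), sustituimos t = pi/8 para obtener a = 0.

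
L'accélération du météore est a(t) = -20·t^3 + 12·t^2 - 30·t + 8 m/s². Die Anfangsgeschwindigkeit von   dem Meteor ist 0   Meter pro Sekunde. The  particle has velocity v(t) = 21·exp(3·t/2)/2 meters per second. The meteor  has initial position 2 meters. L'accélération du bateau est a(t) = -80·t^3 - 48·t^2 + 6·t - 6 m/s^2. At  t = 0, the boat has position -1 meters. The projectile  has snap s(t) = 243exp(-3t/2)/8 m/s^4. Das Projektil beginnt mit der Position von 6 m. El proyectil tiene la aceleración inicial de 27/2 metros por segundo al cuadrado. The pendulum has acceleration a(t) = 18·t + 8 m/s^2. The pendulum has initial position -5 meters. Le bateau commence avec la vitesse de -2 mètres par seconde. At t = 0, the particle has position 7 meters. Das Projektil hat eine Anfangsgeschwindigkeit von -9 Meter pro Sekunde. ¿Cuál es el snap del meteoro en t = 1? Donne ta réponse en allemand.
Wir müssen unsere Gleichung für die Beschleunigung a(t) = -20·t^3 + 12·t^2 - 30·t + 8 2-mal ableiten. Mit d/dt von a(t) finden wir j(t) = -60·t^2 + 24·t - 30. Mit d/dt von j(t) finden wir s(t) = 24 - 120·t. Mit s(t) = 24 - 120·t und Einsetzen von t = 1, finden wir s = -96.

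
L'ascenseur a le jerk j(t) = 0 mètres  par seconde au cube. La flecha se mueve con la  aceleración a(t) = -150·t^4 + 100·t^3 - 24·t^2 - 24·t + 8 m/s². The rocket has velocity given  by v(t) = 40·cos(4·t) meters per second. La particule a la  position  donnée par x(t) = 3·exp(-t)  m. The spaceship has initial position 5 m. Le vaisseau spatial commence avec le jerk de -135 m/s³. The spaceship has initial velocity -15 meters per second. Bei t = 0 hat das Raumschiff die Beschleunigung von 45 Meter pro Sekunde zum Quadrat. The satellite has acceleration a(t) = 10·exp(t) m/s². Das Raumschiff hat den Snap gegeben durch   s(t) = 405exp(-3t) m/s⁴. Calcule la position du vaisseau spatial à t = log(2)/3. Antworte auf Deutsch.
Wir müssen die Stammfunktion unserer Gleichung für den Snap s(t) = 405·exp(-3·t) 4-mal finden. Das Integral von dem Snap, mit j(0) = -135, ergibt den Ruck: j(t) = -135·exp(-3·t). Das Integral von dem Ruck, mit a(0) = 45, ergibt die Beschleunigung: a(t) = 45·exp(-3·t). Die Stammfunktion von der Beschleunigung ist die Geschwindigkeit. Mit v(0) = -15 erhalten wir v(t) = -15·exp(-3·t). Das Integral von der Geschwindigkeit ist die Position. Mit x(0) = 5 erhalten wir x(t) = 5·exp(-3·t). Wir haben die Position x(t) = 5·exp(-3·t). Durch Einsetzen von t = log(2)/3: x(log(2)/3) = 5/2.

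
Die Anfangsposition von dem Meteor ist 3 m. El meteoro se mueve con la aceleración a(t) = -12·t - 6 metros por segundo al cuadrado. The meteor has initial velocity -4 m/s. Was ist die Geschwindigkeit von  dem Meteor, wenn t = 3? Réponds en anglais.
We must find the integral of our acceleration equation a(t) = -12·t - 6 1 time. The integral of acceleration, with v(0) = -4, gives velocity: v(t) = -6·t^2 - 6·t - 4. From the given velocity equation v(t) = -6·t^2 - 6·t - 4, we substitute t = 3 to get v = -76.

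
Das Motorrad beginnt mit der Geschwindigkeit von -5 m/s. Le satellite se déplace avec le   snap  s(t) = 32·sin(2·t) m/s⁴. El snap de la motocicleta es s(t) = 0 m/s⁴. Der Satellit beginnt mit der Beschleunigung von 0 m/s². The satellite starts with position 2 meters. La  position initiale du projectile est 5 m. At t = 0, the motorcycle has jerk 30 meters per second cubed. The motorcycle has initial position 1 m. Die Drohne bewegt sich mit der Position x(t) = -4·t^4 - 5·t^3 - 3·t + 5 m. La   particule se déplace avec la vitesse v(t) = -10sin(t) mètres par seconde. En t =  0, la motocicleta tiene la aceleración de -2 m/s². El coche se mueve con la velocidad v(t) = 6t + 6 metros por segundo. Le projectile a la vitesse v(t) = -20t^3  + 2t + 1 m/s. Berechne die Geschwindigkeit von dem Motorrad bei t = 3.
Wir müssen unsere Gleichung für den Snap s(t) = 0 3-mal integrieren. Das Integral von dem Snap, mit j(0) = 30, ergibt den Ruck: j(t) = 30. Das Integral von dem Ruck ist die Beschleunigung. Mit a(0) = -2 erhalten wir a(t) = 30·t - 2. Mit ∫a(t)dt und Anwendung von v(0) = -5, finden wir v(t) = 15·t^2 - 2·t - 5. Wir haben die Geschwindigkeit v(t) = 15·t^2 - 2·t - 5. Durch Einsetzen von t = 3: v(3) = 124.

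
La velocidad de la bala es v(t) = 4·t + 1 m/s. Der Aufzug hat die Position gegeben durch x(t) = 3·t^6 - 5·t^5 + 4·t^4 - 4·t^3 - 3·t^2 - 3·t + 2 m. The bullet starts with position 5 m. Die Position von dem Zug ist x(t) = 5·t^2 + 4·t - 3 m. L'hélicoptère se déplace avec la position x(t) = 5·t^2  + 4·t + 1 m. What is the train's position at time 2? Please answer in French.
En utilisant x(t) = 5·t^2 + 4·t - 3 et en substituant t = 2, nous trouvons x = 25.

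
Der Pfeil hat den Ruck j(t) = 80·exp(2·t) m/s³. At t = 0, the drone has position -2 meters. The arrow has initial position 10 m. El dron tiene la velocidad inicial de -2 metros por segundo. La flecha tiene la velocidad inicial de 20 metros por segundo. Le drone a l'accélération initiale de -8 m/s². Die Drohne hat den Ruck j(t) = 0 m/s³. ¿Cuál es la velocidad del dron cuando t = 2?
Para resolver esto, necesitamos tomar 2 antiderivadas de nuestra ecuación de la sacudida j(t) = 0. Integrando la sacudida y usando la condición inicial a(0) = -8, obtenemos a(t) = -8. Tomando ∫a(t)dt y aplicando v(0) = -2, encontramos v(t) = -8·t - 2. De la ecuación de la velocidad v(t) = -8·t - 2, sustituimos t = 2 para obtener v = -18.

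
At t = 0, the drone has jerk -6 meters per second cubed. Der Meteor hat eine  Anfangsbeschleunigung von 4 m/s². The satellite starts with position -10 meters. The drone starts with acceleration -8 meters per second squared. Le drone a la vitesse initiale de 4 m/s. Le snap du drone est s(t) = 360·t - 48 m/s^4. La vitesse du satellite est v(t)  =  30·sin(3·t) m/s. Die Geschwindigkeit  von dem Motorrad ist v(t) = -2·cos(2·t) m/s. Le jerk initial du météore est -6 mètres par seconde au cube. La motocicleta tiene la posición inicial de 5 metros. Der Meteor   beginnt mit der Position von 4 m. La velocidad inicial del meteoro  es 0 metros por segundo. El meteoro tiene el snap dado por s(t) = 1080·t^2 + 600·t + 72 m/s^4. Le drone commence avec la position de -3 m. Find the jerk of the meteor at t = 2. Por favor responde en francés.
Nous devons trouver l'intégrale de notre équation du snap s(t) = 1080·t^2 + 600·t + 72 1 fois. En prenant ∫s(t)dt et en appliquant j(0) = -6, nous trouvons j(t) = 360·t^3 + 300·t^2 + 72·t - 6. En utilisant j(t) = 360·t^3 + 300·t^2 + 72·t - 6 et en substituant t = 2, nous trouvons j = 4218.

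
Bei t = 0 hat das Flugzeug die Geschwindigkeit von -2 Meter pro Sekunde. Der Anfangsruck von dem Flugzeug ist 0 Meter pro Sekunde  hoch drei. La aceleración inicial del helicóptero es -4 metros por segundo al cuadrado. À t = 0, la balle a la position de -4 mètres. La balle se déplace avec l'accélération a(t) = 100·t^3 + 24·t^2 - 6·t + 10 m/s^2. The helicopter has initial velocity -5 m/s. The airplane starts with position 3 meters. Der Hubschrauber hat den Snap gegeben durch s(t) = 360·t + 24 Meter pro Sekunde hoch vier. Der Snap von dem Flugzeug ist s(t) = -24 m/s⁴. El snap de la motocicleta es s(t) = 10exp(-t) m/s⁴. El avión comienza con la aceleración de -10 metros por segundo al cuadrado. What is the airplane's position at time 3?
We must find the antiderivative of our snap equation s(t) = -24 4 times. Finding the antiderivative of s(t) and using j(0) = 0: j(t) = -24·t. The antiderivative of jerk, with a(0) = -10, gives acceleration: a(t) = -12·t^2 - 10. The integral of acceleration, with v(0) = -2, gives velocity: v(t) = -4·t^3 - 10·t - 2. Taking ∫v(t)dt and applying x(0) = 3, we find x(t) = -t^4 - 5·t^2 - 2·t + 3. Using x(t) = -t^4 - 5·t^2 - 2·t + 3 and substituting t = 3, we find x = -129.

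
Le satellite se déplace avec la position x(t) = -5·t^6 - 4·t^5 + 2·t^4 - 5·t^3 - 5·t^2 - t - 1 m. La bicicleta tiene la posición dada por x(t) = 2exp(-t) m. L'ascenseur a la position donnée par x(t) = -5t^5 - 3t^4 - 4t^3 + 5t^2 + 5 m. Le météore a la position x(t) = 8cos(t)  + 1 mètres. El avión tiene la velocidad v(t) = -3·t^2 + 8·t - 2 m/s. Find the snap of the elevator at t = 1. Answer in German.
Wir müssen unsere Gleichung für die Position x(t) = -5·t^5 - 3·t^4 - 4·t^3 + 5·t^2 + 5 4-mal ableiten. Mit d/dt von x(t) finden wir v(t) = -25·t^4 - 12·t^3 - 12·t^2 + 10·t. Mit d/dt von v(t) finden wir a(t) = -100·t^3 - 36·t^2 - 24·t + 10. Die Ableitung von der Beschleunigung ergibt den Ruck: j(t) = -300·t^2 - 72·t - 24. Mit d/dt von j(t) finden wir s(t) = -600·t - 72. Aus der Gleichung für den Snap s(t) = -600·t - 72, setzen wir t = 1 ein und erhalten s = -672.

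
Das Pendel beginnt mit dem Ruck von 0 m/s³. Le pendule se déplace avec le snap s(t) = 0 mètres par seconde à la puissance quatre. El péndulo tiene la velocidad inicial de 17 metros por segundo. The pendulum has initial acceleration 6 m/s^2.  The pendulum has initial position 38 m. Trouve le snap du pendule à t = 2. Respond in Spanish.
Usando s(t) = 0 y sustituyendo t = 2, encontramos s = 0.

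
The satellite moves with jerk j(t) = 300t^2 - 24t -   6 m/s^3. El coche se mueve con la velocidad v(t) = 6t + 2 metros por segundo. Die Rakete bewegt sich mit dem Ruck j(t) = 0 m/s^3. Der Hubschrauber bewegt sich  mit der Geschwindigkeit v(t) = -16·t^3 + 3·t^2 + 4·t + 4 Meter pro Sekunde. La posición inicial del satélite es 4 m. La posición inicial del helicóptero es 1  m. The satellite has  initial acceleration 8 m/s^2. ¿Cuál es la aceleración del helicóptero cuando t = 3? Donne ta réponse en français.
Nous devons dériver notre équation de la vitesse v(t) = -16·t^3 + 3·t^2 + 4·t + 4 1 fois. En prenant d/dt de v(t), nous trouvons a(t) = -48·t^2 + 6·t + 4. De l'équation de l'accélération a(t) = -48·t^2 + 6·t + 4, nous substituons t = 3 pour obtenir a = -410.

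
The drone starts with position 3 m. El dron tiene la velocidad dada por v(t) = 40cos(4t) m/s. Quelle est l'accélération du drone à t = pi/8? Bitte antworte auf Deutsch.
Ausgehend von der Geschwindigkeit v(t) = 40·cos(4·t), nehmen wir 1 Ableitung. Mit d/dt von v(t) finden wir a(t) = -160·sin(4·t). Aus der Gleichung für die Beschleunigung a(t) = -160·sin(4·t), setzen wir t = pi/8 ein und erhalten a = -160.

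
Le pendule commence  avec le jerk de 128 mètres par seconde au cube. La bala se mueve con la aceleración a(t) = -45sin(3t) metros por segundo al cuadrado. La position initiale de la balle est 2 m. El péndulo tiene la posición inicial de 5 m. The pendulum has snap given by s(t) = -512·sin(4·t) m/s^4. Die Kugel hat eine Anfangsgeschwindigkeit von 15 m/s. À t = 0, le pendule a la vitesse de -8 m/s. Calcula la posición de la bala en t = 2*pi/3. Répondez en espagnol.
Necesitamos integrar nuestra ecuación de la aceleración a(t) = -45·sin(3·t) 2 veces. La integral de la aceleración es la velocidad. Usando v(0) = 15, obtenemos v(t) = 15·cos(3·t). La integral de la velocidad, con x(0) = 2, da la posición: x(t) = 5·sin(3·t) + 2. De la ecuación de la posición x(t) = 5·sin(3·t) + 2, sustituimos t = 2*pi/3 para obtener x = 2.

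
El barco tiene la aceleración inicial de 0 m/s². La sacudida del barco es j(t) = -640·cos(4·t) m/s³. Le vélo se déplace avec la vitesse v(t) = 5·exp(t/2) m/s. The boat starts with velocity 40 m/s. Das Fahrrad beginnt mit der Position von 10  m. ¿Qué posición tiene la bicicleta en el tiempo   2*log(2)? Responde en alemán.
Wir müssen unsere Gleichung für die Geschwindigkeit v(t) = 5·exp(t/2) 1-mal integrieren. Das Integral von der Geschwindigkeit ist die Position. Mit x(0) = 10 erhalten wir x(t) = 10·exp(t/2). Aus der Gleichung für die Position x(t) = 10·exp(t/2), setzen wir t = 2*log(2) ein und erhalten x = 20.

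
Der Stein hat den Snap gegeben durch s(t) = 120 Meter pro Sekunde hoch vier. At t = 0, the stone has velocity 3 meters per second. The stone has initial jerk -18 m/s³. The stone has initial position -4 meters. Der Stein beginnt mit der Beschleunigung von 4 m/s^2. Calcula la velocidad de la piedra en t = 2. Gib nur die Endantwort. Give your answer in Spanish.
La velocidad en t = 2 es v = 135.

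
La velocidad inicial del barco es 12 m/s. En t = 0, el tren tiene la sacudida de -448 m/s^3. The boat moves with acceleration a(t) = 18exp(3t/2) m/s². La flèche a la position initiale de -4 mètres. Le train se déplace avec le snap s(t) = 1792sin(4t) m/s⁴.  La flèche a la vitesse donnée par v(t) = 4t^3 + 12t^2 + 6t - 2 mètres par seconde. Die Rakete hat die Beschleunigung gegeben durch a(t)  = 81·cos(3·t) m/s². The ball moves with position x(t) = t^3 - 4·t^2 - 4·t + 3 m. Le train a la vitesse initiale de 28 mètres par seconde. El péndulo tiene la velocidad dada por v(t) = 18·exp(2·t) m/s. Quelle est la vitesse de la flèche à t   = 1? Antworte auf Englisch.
Using v(t) = 4·t^3 + 12·t^2 + 6·t - 2 and substituting t = 1, we find v = 20.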